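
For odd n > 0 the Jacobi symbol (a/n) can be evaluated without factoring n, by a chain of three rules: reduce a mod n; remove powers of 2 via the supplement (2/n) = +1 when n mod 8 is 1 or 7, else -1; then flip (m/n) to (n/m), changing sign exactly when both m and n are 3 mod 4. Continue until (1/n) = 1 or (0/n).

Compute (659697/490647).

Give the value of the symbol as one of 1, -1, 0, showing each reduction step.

(659697/490647): 659697 mod 490647 = 169050, so (659697/490647) = (169050/490647)
factor out 2^1: 169050 = 2^1·84525; with 490647 mod 8 = 7, (2/490647) = +1; sign now +1; continue with (84525/490647)
flip (84525/490647) -> (490647/84525): both odd, 84525 mod 4 = 1, 490647 mod 4 = 3, so the flip contributes +1; sign now +1
(490647/84525): 490647 mod 84525 = 68022, so (490647/84525) = (68022/84525)
factor out 2^1: 68022 = 2^1·34011; with 84525 mod 8 = 5, (2/84525) = -1; sign now -1; continue with (34011/84525)
flip (34011/84525) -> (84525/34011): both odd, 34011 mod 4 = 3, 84525 mod 4 = 1, so the flip contributes +1; sign now -1
(84525/34011): 84525 mod 34011 = 16503, so (84525/34011) = (16503/34011)
flip (16503/34011) -> (34011/16503): both odd, 16503 mod 4 = 3, 34011 mod 4 = 3, so the flip contributes -1; sign now +1
(34011/16503): 34011 mod 16503 = 1005, so (34011/16503) = (1005/16503)
flip (1005/16503) -> (16503/1005): both odd, 1005 mod 4 = 1, 16503 mod 4 = 3, so the flip contributes +1; sign now +1
(16503/1005): 16503 mod 1005 = 423, so (16503/1005) = (423/1005)
flip (423/1005) -> (1005/423): both odd, 423 mod 4 = 3, 1005 mod 4 = 1, so the flip contributes +1; sign now +1
(1005/423): 1005 mod 423 = 159, so (1005/423) = (159/423)
flip (159/423) -> (423/159): both odd, 159 mod 4 = 3, 423 mod 4 = 3, so the flip contributes -1; sign now -1
(423/159): 423 mod 159 = 105, so (423/159) = (105/159)
flip (105/159) -> (159/105): both odd, 105 mod 4 = 1, 159 mod 4 = 3, so the flip contributes +1; sign now -1
(159/105): 159 mod 105 = 54, so (159/105) = (54/105)
factor out 2^1: 54 = 2^1·27; with 105 mod 8 = 1, (2/105) = +1; sign now -1; continue with (27/105)
flip (27/105) -> (105/27): both odd, 27 mod 4 = 3, 105 mod 4 = 1, so the flip contributes +1; sign now -1
(105/27): 105 mod 27 = 24, so (105/27) = (24/27)
factor out 2^3: 24 = 2^3·3; with 27 mod 8 = 3, (2/27) = -1; sign now +1; continue with (3/27)
flip (3/27) -> (27/3): both odd, 3 mod 4 = 3, 27 mod 4 = 3, so the flip contributes -1; sign now -1
(27/3): 27 mod 3 = 0, so (27/3) = (0/3)
reached (0/3); gcd(a, n) > 1, so (0/3) = 0 and the symbol is 0

0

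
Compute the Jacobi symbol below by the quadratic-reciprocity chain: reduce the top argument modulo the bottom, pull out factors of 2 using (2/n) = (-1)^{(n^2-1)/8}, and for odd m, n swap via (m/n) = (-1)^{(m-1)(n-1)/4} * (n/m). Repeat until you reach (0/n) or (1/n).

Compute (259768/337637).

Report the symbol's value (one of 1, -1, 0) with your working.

259768 = 2^3·32471; (2/337637) = -1 since 337637 mod 8 = 5, so (259768/337637) = (-1)^3·(32471/337637); sign now -1
reciprocity: (32471/337637) = +1·(337637/32471) since 32471 mod 4 = 3, 337637 mod 4 = 1; sign now -1
(337637/32471) = (12927/32471)   [reduce mod 32471]
reciprocity: (12927/32471) = -1·(32471/12927) since 12927 mod 4 = 3, 32471 mod 4 = 3; sign now +1
(32471/12927) = (6617/12927)   [reduce mod 12927]
reciprocity: (6617/12927) = +1·(12927/6617) since 6617 mod 4 = 1, 12927 mod 4 = 3; sign now +1
(12927/6617) = (6310/6617)   [reduce mod 6617]
6310 = 2^1·3155; (2/6617) = +1 since 6617 mod 8 = 1, so (6310/6617) = (+1)^1·(3155/6617); sign now +1
reciprocity: (3155/6617) = +1·(6617/3155) since 3155 mod 4 = 3, 6617 mod 4 = 1; sign now +1
(6617/3155) = (307/3155)   [reduce mod 3155]
reciprocity: (307/3155) = -1·(3155/307) since 307 mod 4 = 3, 3155 mod 4 = 3; sign now -1
(3155/307) = (85/307)   [reduce mod 307]
reciprocity: (85/307) = +1·(307/85) since 85 mod 4 = 1, 307 mod 4 = 3; sign now -1
(307/85) = (52/85)   [reduce mod 85]
52 = 2^2·13; (2/85) = -1 since 85 mod 8 = 5, so (52/85) = (-1)^2·(13/85); sign now -1
reciprocity: (13/85) = +1·(85/13) since 13 mod 4 = 1, 85 mod 4 = 1; sign now -1
(85/13) = (7/13)   [reduce mod 13]
reciprocity: (7/13) = +1·(13/7) since 7 mod 4 = 3, 13 mod 4 = 1; sign now -1
(13/7) = (6/7)   [reduce mod 7]
6 = 2^1·3; (2/7) = +1 since 7 mod 8 = 7, so (6/7) = (+1)^1·(3/7); sign now -1
reciprocity: (3/7) = -1·(7/3) since 3 mod 4 = 3, 7 mod 4 = 3; sign now +1
(7/3) = (1/3)   [reduce mod 3]
(1/3) = 1; final value = sign = +1

1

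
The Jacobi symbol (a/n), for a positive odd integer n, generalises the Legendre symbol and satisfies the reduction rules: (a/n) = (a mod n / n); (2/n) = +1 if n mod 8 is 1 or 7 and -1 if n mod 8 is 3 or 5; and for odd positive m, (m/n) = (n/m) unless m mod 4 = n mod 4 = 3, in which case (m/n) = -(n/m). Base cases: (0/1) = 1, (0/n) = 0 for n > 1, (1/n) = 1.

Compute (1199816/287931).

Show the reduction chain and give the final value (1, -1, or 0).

(1199816/287931) = (48092/287931)   [reduce mod 287931]
48092 = 2^2·12023; (2/287931) = -1 since 287931 mod 8 = 3, so (48092/287931) = (-1)^2·(12023/287931); sign now +1
reciprocity: (12023/287931) = -1·(287931/12023) since 12023 mod 4 = 3, 287931 mod 4 = 3; sign now -1
(287931/12023) = (11402/12023)   [reduce mod 12023]
11402 = 2^1·5701; (2/12023) = +1 since 12023 mod 8 = 7, so (11402/12023) = (+1)^1·(5701/12023); sign now -1
reciprocity: (5701/12023) = +1·(12023/5701) since 5701 mod 4 = 1, 12023 mod 4 = 3; sign now -1
(12023/5701) = (621/5701)   [reduce mod 5701]
reciprocity: (621/5701) = +1·(5701/621) since 621 mod 4 = 1, 5701 mod 4 = 1; sign now -1
(5701/621) = (112/621)   [reduce mod 621]
112 = 2^4·7; (2/621) = -1 since 621 mod 8 = 5, so (112/621) = (-1)^4·(7/621); sign now -1
reciprocity: (7/621) = +1·(621/7) since 7 mod 4 = 3, 621 mod 4 = 1; sign now -1
(621/7) = (5/7)   [reduce mod 7]
reciprocity: (5/7) = +1·(7/5) since 5 mod 4 = 1, 7 mod 4 = 3; sign now -1
(7/5) = (2/5)   [reduce mod 5]
2 = 2^1·1; (2/5) = -1 since 5 mod 8 = 5, so (2/5) = (-1)^1·(1/5); sign now +1
(1/5) = 1; final value = sign = +1

1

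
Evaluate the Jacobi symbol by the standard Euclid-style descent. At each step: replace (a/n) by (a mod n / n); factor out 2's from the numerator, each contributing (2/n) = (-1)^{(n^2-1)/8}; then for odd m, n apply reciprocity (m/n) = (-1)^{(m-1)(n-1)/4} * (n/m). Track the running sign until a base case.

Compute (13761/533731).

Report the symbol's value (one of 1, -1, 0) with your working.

0

flip (13761/533731) -> (533731/13761): both odd, 13761 mod 4 = 1, 533731 mod 4 = 3, so the flip contributes +1; sign now +1
(533731/13761): 533731 mod 13761 = 10813, so (533731/13761) = (10813/13761)
flip (10813/13761) -> (13761/10813): both odd, 10813 mod 4 = 1, 13761 mod 4 = 1, so the flip contributes +1; sign now +1
(13761/10813): 13761 mod 10813 = 2948, so (13761/10813) = (2948/10813)
factor out 2^2: 2948 = 2^2·737; with 10813 mod 8 = 5, (2/10813) = -1; sign now +1; continue with (737/10813)
flip (737/10813) -> (10813/737): both odd, 737 mod 4 = 1, 10813 mod 4 = 1, so the flip contributes +1; sign now +1
(10813/737): 10813 mod 737 = 495, so (10813/737) = (495/737)
flip (495/737) -> (737/495): both odd, 495 mod 4 = 3, 737 mod 4 = 1, so the flip contributes +1; sign now +1
(737/495): 737 mod 495 = 242, so (737/495) = (242/495)
factor out 2^1: 242 = 2^1·121; with 495 mod 8 = 7, (2/495) = +1; sign now +1; continue with (121/495)
flip (121/495) -> (495/121): both odd, 121 mod 4 = 1, 495 mod 4 = 3, so the flip contributes +1; sign now +1
(495/121): 495 mod 121 = 11, so (495/121) = (11/121)
flip (11/121) -> (121/11): both odd, 11 mod 4 = 3, 121 mod 4 = 1, so the flip contributes +1; sign now +1
(121/11): 121 mod 11 = 0, so (121/11) = (0/11)
reached (0/11); gcd(a, n) > 1, so (0/11) = 0 and the symbol is 0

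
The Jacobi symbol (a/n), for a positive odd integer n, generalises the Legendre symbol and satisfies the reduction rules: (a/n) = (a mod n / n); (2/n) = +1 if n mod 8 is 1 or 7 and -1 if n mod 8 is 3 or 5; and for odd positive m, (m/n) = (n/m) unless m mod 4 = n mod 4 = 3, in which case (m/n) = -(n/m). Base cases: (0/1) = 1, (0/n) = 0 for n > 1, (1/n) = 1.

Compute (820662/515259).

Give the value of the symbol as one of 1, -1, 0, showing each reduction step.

(820662/515259): 820662 mod 515259 = 305403, so (820662/515259) = (305403/515259)
flip (305403/515259) -> (515259/305403): both odd, 305403 mod 4 = 3, 515259 mod 4 = 3, so the flip contributes -1; sign now -1
(515259/305403): 515259 mod 305403 = 209856, so (515259/305403) = (209856/305403)
factor out 2^6: 209856 = 2^6·3279; with 305403 mod 8 = 3, (2/305403) = -1; sign now -1; continue with (3279/305403)
flip (3279/305403) -> (305403/3279): both odd, 3279 mod 4 = 3, 305403 mod 4 = 3, so the flip contributes -1; sign now +1
(305403/3279): 305403 mod 3279 = 456, so (305403/3279) = (456/3279)
factor out 2^3: 456 = 2^3·57; with 3279 mod 8 = 7, (2/3279) = +1; sign now +1; continue with (57/3279)
flip (57/3279) -> (3279/57): both odd, 57 mod 4 = 1, 3279 mod 4 = 3, so the flip contributes +1; sign now +1
(3279/57): 3279 mod 57 = 30, so (3279/57) = (30/57)
factor out 2^1: 30 = 2^1·15; with 57 mod 8 = 1, (2/57) = +1; sign now +1; continue with (15/57)
flip (15/57) -> (57/15): both odd, 15 mod 4 = 3, 57 mod 4 = 1, so the flip contributes +1; sign now +1
(57/15): 57 mod 15 = 12, so (57/15) = (12/15)
factor out 2^2: 12 = 2^2·3; with 15 mod 8 = 7, (2/15) = +1; sign now +1; continue with (3/15)
flip (3/15) -> (15/3): both odd, 3 mod 4 = 3, 15 mod 4 = 3, so the flip contributes -1; sign now -1
(15/3): 15 mod 3 = 0, so (15/3) = (0/3)
reached (0/3); gcd(a, n) > 1, so (0/3) = 0 and the symbol is 0

0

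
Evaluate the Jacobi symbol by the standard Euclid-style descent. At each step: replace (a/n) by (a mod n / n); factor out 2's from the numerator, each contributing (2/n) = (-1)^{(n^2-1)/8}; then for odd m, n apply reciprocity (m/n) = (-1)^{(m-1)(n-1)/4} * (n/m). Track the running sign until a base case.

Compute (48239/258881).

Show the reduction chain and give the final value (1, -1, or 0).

-1

reciprocity: (48239/258881) = +1·(258881/48239) since 48239 mod 4 = 3, 258881 mod 4 = 1; sign now +1
(258881/48239) = (17686/48239)   [reduce mod 48239]
17686 = 2^1·8843; (2/48239) = +1 since 48239 mod 8 = 7, so (17686/48239) = (+1)^1·(8843/48239); sign now +1
reciprocity: (8843/48239) = -1·(48239/8843) since 8843 mod 4 = 3, 48239 mod 4 = 3; sign now -1
(48239/8843) = (4024/8843)   [reduce mod 8843]
4024 = 2^3·503; (2/8843) = -1 since 8843 mod 8 = 3, so (4024/8843) = (-1)^3·(503/8843); sign now +1
reciprocity: (503/8843) = -1·(8843/503) since 503 mod 4 = 3, 8843 mod 4 = 3; sign now -1
(8843/503) = (292/503)   [reduce mod 503]
292 = 2^2·73; (2/503) = +1 since 503 mod 8 = 7, so (292/503) = (+1)^2·(73/503); sign now -1
reciprocity: (73/503) = +1·(503/73) since 73 mod 4 = 1, 503 mod 4 = 3; sign now -1
(503/73) = (65/73)   [reduce mod 73]
reciprocity: (65/73) = +1·(73/65) since 65 mod 4 = 1, 73 mod 4 = 1; sign now -1
(73/65) = (8/65)   [reduce mod 65]
8 = 2^3·1; (2/65) = +1 since 65 mod 8 = 1, so (8/65) = (+1)^3·(1/65); sign now -1
(1/65) = 1; final value = sign = -1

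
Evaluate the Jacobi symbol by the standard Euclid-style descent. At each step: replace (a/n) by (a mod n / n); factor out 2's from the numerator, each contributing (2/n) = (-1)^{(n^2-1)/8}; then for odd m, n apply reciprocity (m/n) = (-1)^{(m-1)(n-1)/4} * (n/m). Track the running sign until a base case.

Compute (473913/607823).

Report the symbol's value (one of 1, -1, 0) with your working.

flip (473913/607823) -> (607823/473913): both odd, 473913 mod 4 = 1, 607823 mod 4 = 3, so the flip contributes +1; sign now +1
(607823/473913): 607823 mod 473913 = 133910, so (607823/473913) = (133910/473913)
factor out 2^1: 133910 = 2^1·66955; with 473913 mod 8 = 1, (2/473913) = +1; sign now +1; continue with (66955/473913)
flip (66955/473913) -> (473913/66955): both odd, 66955 mod 4 = 3, 473913 mod 4 = 1, so the flip contributes +1; sign now +1
(473913/66955): 473913 mod 66955 = 5228, so (473913/66955) = (5228/66955)
factor out 2^2: 5228 = 2^2·1307; with 66955 mod 8 = 3, (2/66955) = -1; sign now +1; continue with (1307/66955)
flip (1307/66955) -> (66955/1307): both odd, 1307 mod 4 = 3, 66955 mod 4 = 3, so the flip contributes -1; sign now -1
(66955/1307): 66955 mod 1307 = 298, so (66955/1307) = (298/1307)
factor out 2^1: 298 = 2^1·149; with 1307 mod 8 = 3, (2/1307) = -1; sign now +1; continue with (149/1307)
flip (149/1307) -> (1307/149): both odd, 149 mod 4 = 1, 1307 mod 4 = 3, so the flip contributes +1; sign now +1
(1307/149): 1307 mod 149 = 115, so (1307/149) = (115/149)
flip (115/149) -> (149/115): both odd, 115 mod 4 = 3, 149 mod 4 = 1, so the flip contributes +1; sign now +1
(149/115): 149 mod 115 = 34, so (149/115) = (34/115)
factor out 2^1: 34 = 2^1·17; with 115 mod 8 = 3, (2/115) = -1; sign now -1; continue with (17/115)
flip (17/115) -> (115/17): both odd, 17 mod 4 = 1, 115 mod 4 = 3, so the flip contributes +1; sign now -1
(115/17): 115 mod 17 = 13, so (115/17) = (13/17)
flip (13/17) -> (17/13): both odd, 13 mod 4 = 1, 17 mod 4 = 1, so the flip contributes +1; sign now -1
(17/13): 17 mod 13 = 4, so (17/13) = (4/13)
factor out 2^2: 4 = 2^2·1; with 13 mod 8 = 5, (2/13) = -1; sign now -1; continue with (1/13)
reached (1/13) = 1, so the symbol is -1

-1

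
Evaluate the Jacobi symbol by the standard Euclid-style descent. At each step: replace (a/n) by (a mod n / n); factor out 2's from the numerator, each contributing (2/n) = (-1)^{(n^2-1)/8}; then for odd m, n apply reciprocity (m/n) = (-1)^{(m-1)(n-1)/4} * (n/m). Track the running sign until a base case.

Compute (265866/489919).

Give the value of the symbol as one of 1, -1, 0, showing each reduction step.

265866 = 2^1·132933; (2/489919) = +1 since 489919 mod 8 = 7, so (265866/489919) = (+1)^1·(132933/489919); sign now +1
reciprocity: (132933/489919) = +1·(489919/132933) since 132933 mod 4 = 1, 489919 mod 4 = 3; sign now +1
(489919/132933) = (91120/132933)   [reduce mod 132933]
91120 = 2^4·5695; (2/132933) = -1 since 132933 mod 8 = 5, so (91120/132933) = (-1)^4·(5695/132933); sign now +1
reciprocity: (5695/132933) = +1·(132933/5695) since 5695 mod 4 = 3, 132933 mod 4 = 1; sign now +1
(132933/5695) = (1948/5695)   [reduce mod 5695]
1948 = 2^2·487; (2/5695) = +1 since 5695 mod 8 = 7, so (1948/5695) = (+1)^2·(487/5695); sign now +1
reciprocity: (487/5695) = -1·(5695/487) since 487 mod 4 = 3, 5695 mod 4 = 3; sign now -1
(5695/487) = (338/487)   [reduce mod 487]
338 = 2^1·169; (2/487) = +1 since 487 mod 8 = 7, so (338/487) = (+1)^1·(169/487); sign now -1
reciprocity: (169/487) = +1·(487/169) since 169 mod 4 = 1, 487 mod 4 = 3; sign now -1
(487/169) = (149/169)   [reduce mod 169]
reciprocity: (149/169) = +1·(169/149) since 149 mod 4 = 1, 169 mod 4 = 1; sign now -1
(169/149) = (20/149)   [reduce mod 149]
20 = 2^2·5; (2/149) = -1 since 149 mod 8 = 5, so (20/149) = (-1)^2·(5/149); sign now -1
reciprocity: (5/149) = +1·(149/5) since 5 mod 4 = 1, 149 mod 4 = 1; sign now -1
(149/5) = (4/5)   [reduce mod 5]
4 = 2^2·1; (2/5) = -1 since 5 mod 8 = 5, so (4/5) = (-1)^2·(1/5); sign now -1
(1/5) = 1; final value = sign = -1

-1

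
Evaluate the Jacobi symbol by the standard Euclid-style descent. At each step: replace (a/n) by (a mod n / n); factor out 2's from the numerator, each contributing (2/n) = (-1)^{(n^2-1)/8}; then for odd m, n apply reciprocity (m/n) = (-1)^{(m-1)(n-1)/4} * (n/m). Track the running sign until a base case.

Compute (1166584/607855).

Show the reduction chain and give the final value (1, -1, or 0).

(1166584/607855) = (558729/607855)   [reduce mod 607855]
reciprocity: (558729/607855) = +1·(607855/558729) since 558729 mod 4 = 1, 607855 mod 4 = 3; sign now +1
(607855/558729) = (49126/558729)   [reduce mod 558729]
49126 = 2^1·24563; (2/558729) = +1 since 558729 mod 8 = 1, so (49126/558729) = (+1)^1·(24563/558729); sign now +1
reciprocity: (24563/558729) = +1·(558729/24563) since 24563 mod 4 = 3, 558729 mod 4 = 1; sign now +1
(558729/24563) = (18343/24563)   [reduce mod 24563]
reciprocity: (18343/24563) = -1·(24563/18343) since 18343 mod 4 = 3, 24563 mod 4 = 3; sign now -1
(24563/18343) = (6220/18343)   [reduce mod 18343]
6220 = 2^2·1555; (2/18343) = +1 since 18343 mod 8 = 7, so (6220/18343) = (+1)^2·(1555/18343); sign now -1
reciprocity: (1555/18343) = -1·(18343/1555) since 1555 mod 4 = 3, 18343 mod 4 = 3; sign now +1
(18343/1555) = (1238/1555)   [reduce mod 1555]
1238 = 2^1·619; (2/1555) = -1 since 1555 mod 8 = 3, so (1238/1555) = (-1)^1·(619/1555); sign now -1
reciprocity: (619/1555) = -1·(1555/619) since 619 mod 4 = 3, 1555 mod 4 = 3; sign now +1
(1555/619) = (317/619)   [reduce mod 619]
reciprocity: (317/619) = +1·(619/317) since 317 mod 4 = 1, 619 mod 4 = 3; sign now +1
(619/317) = (302/317)   [reduce mod 317]
302 = 2^1·151; (2/317) = -1 since 317 mod 8 = 5, so (302/317) = (-1)^1·(151/317); sign now -1
reciprocity: (151/317) = +1·(317/151) since 151 mod 4 = 3, 317 mod 4 = 1; sign now -1
(317/151) = (15/151)   [reduce mod 151]
reciprocity: (15/151) = -1·(151/15) since 15 mod 4 = 3, 151 mod 4 = 3; sign now +1
(151/15) = (1/15)   [reduce mod 15]
(1/15) = 1; final value = sign = +1

1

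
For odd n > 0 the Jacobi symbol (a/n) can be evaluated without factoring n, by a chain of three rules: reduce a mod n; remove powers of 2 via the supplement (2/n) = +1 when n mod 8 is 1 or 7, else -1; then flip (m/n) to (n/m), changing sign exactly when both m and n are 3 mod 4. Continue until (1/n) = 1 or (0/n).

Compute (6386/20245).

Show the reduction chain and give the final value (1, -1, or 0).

factor out 2^1: 6386 = 2^1·3193; with 20245 mod 8 = 5, (2/20245) = -1; sign now -1; continue with (3193/20245)
flip (3193/20245) -> (20245/3193): both odd, 3193 mod 4 = 1, 20245 mod 4 = 1, so the flip contributes +1; sign now -1
(20245/3193): 20245 mod 3193 = 1087, so (20245/3193) = (1087/3193)
flip (1087/3193) -> (3193/1087): both odd, 1087 mod 4 = 3, 3193 mod 4 = 1, so the flip contributes +1; sign now -1
(3193/1087): 3193 mod 1087 = 1019, so (3193/1087) = (1019/1087)
flip (1019/1087) -> (1087/1019): both odd, 1019 mod 4 = 3, 1087 mod 4 = 3, so the flip contributes -1; sign now +1
(1087/1019): 1087 mod 1019 = 68, so (1087/1019) = (68/1019)
factor out 2^2: 68 = 2^2·17; with 1019 mod 8 = 3, (2/1019) = -1; sign now +1; continue with (17/1019)
flip (17/1019) -> (1019/17): both odd, 17 mod 4 = 1, 1019 mod 4 = 3, so the flip contributes +1; sign now +1
(1019/17): 1019 mod 17 = 16, so (1019/17) = (16/17)
factor out 2^4: 16 = 2^4·1; with 17 mod 8 = 1, (2/17) = +1; sign now +1; continue with (1/17)
reached (1/17) = 1, so the symbol is +1

1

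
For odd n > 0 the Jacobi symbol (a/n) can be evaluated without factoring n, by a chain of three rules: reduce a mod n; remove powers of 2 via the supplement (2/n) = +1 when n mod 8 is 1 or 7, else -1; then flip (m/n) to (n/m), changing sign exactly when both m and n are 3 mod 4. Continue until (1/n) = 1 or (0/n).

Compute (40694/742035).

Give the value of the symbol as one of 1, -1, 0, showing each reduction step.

factor out 2^1: 40694 = 2^1·20347; with 742035 mod 8 = 3, (2/742035) = -1; sign now -1; continue with (20347/742035)
flip (20347/742035) -> (742035/20347): both odd, 20347 mod 4 = 3, 742035 mod 4 = 3, so the flip contributes -1; sign now +1
(742035/20347): 742035 mod 20347 = 9543, so (742035/20347) = (9543/20347)
flip (9543/20347) -> (20347/9543): both odd, 9543 mod 4 = 3, 20347 mod 4 = 3, so the flip contributes -1; sign now -1
(20347/9543): 20347 mod 9543 = 1261, so (20347/9543) = (1261/9543)
flip (1261/9543) -> (9543/1261): both odd, 1261 mod 4 = 1, 9543 mod 4 = 3, so the flip contributes +1; sign now -1
(9543/1261): 9543 mod 1261 = 716, so (9543/1261) = (716/1261)
factor out 2^2: 716 = 2^2·179; with 1261 mod 8 = 5, (2/1261) = -1; sign now -1; continue with (179/1261)
flip (179/1261) -> (1261/179): both odd, 179 mod 4 = 3, 1261 mod 4 = 1, so the flip contributes +1; sign now -1
(1261/179): 1261 mod 179 = 8, so (1261/179) = (8/179)
factor out 2^3: 8 = 2^3·1; with 179 mod 8 = 3, (2/179) = -1; sign now +1; continue with (1/179)
reached (1/179) = 1, so the symbol is +1

1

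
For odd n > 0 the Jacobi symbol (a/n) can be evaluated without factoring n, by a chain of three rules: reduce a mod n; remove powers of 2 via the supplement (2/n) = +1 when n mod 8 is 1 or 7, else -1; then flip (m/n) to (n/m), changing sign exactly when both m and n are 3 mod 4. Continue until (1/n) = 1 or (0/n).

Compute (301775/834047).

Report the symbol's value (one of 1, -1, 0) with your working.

1

flip (301775/834047) -> (834047/301775): both odd, 301775 mod 4 = 3, 834047 mod 4 = 3, so the flip contributes -1; sign now -1
(834047/301775): 834047 mod 301775 = 230497, so (834047/301775) = (230497/301775)
flip (230497/301775) -> (301775/230497): both odd, 230497 mod 4 = 1, 301775 mod 4 = 3, so the flip contributes +1; sign now -1
(301775/230497): 301775 mod 230497 = 71278, so (301775/230497) = (71278/230497)
factor out 2^1: 71278 = 2^1·35639; with 230497 mod 8 = 1, (2/230497) = +1; sign now -1; continue with (35639/230497)
flip (35639/230497) -> (230497/35639): both odd, 35639 mod 4 = 3, 230497 mod 4 = 1, so the flip contributes +1; sign now -1
(230497/35639): 230497 mod 35639 = 16663, so (230497/35639) = (16663/35639)
flip (16663/35639) -> (35639/16663): both odd, 16663 mod 4 = 3, 35639 mod 4 = 3, so the flip contributes -1; sign now +1
(35639/16663): 35639 mod 16663 = 2313, so (35639/16663) = (2313/16663)
flip (2313/16663) -> (16663/2313): both odd, 2313 mod 4 = 1, 16663 mod 4 = 3, so the flip contributes +1; sign now +1
(16663/2313): 16663 mod 2313 = 472, so (16663/2313) = (472/2313)
factor out 2^3: 472 = 2^3·59; with 2313 mod 8 = 1, (2/2313) = +1; sign now +1; continue with (59/2313)
flip (59/2313) -> (2313/59): both odd, 59 mod 4 = 3, 2313 mod 4 = 1, so the flip contributes +1; sign now +1
(2313/59): 2313 mod 59 = 12, so (2313/59) = (12/59)
factor out 2^2: 12 = 2^2·3; with 59 mod 8 = 3, (2/59) = -1; sign now +1; continue with (3/59)
flip (3/59) -> (59/3): both odd, 3 mod 4 = 3, 59 mod 4 = 3, so the flip contributes -1; sign now -1
(59/3): 59 mod 3 = 2, so (59/3) = (2/3)
factor out 2^1: 2 = 2^1·1; with 3 mod 8 = 3, (2/3) = -1; sign now +1; continue with (1/3)
reached (1/3) = 1, so the symbol is +1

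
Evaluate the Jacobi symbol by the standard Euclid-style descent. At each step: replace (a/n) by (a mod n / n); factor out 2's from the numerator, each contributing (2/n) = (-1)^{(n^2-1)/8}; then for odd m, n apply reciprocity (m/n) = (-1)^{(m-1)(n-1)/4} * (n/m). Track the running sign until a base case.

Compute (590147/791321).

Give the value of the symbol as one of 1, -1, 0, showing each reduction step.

1

reciprocity: (590147/791321) = +1·(791321/590147) since 590147 mod 4 = 3, 791321 mod 4 = 1; sign now +1
(791321/590147) = (201174/590147)   [reduce mod 590147]
201174 = 2^1·100587; (2/590147) = -1 since 590147 mod 8 = 3, so (201174/590147) = (-1)^1·(100587/590147); sign now -1
reciprocity: (100587/590147) = -1·(590147/100587) since 100587 mod 4 = 3, 590147 mod 4 = 3; sign now +1
(590147/100587) = (87212/100587)   [reduce mod 100587]
87212 = 2^2·21803; (2/100587) = -1 since 100587 mod 8 = 3, so (87212/100587) = (-1)^2·(21803/100587); sign now +1
reciprocity: (21803/100587) = -1·(100587/21803) since 21803 mod 4 = 3, 100587 mod 4 = 3; sign now -1
(100587/21803) = (13375/21803)   [reduce mod 21803]
reciprocity: (13375/21803) = -1·(21803/13375) since 13375 mod 4 = 3, 21803 mod 4 = 3; sign now +1
(21803/13375) = (8428/13375)   [reduce mod 13375]
8428 = 2^2·2107; (2/13375) = +1 since 13375 mod 8 = 7, so (8428/13375) = (+1)^2·(2107/13375); sign now +1
reciprocity: (2107/13375) = -1·(13375/2107) since 2107 mod 4 = 3, 13375 mod 4 = 3; sign now -1
(13375/2107) = (733/2107)   [reduce mod 2107]
reciprocity: (733/2107) = +1·(2107/733) since 733 mod 4 = 1, 2107 mod 4 = 3; sign now -1
(2107/733) = (641/733)   [reduce mod 733]
reciprocity: (641/733) = +1·(733/641) since 641 mod 4 = 1, 733 mod 4 = 1; sign now -1
(733/641) = (92/641)   [reduce mod 641]
92 = 2^2·23; (2/641) = +1 since 641 mod 8 = 1, so (92/641) = (+1)^2·(23/641); sign now -1
reciprocity: (23/641) = +1·(641/23) since 23 mod 4 = 3, 641 mod 4 = 1; sign now -1
(641/23) = (20/23)   [reduce mod 23]
20 = 2^2·5; (2/23) = +1 since 23 mod 8 = 7, so (20/23) = (+1)^2·(5/23); sign now -1
reciprocity: (5/23) = +1·(23/5) since 5 mod 4 = 1, 23 mod 4 = 3; sign now -1
(23/5) = (3/5)   [reduce mod 5]
reciprocity: (3/5) = +1·(5/3) since 3 mod 4 = 3, 5 mod 4 = 1; sign now -1
(5/3) = (2/3)   [reduce mod 3]
2 = 2^1·1; (2/3) = -1 since 3 mod 8 = 3, so (2/3) = (-1)^1·(1/3); sign now +1
(1/3) = 1; final value = sign = +1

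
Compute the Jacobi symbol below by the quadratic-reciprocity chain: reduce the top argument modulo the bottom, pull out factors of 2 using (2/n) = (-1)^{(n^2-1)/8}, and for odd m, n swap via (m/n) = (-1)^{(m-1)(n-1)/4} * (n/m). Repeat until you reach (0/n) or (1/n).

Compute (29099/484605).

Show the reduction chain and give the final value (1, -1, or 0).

1

flip (29099/484605) -> (484605/29099): both odd, 29099 mod 4 = 3, 484605 mod 4 = 1, so the flip contributes +1; sign now +1
(484605/29099): 484605 mod 29099 = 19021, so (484605/29099) = (19021/29099)
flip (19021/29099) -> (29099/19021): both odd, 19021 mod 4 = 1, 29099 mod 4 = 3, so the flip contributes +1; sign now +1
(29099/19021): 29099 mod 19021 = 10078, so (29099/19021) = (10078/19021)
factor out 2^1: 10078 = 2^1·5039; with 19021 mod 8 = 5, (2/19021) = -1; sign now -1; continue with (5039/19021)
flip (5039/19021) -> (19021/5039): both odd, 5039 mod 4 = 3, 19021 mod 4 = 1, so the flip contributes +1; sign now -1
(19021/5039): 19021 mod 5039 = 3904, so (19021/5039) = (3904/5039)
factor out 2^6: 3904 = 2^6·61; with 5039 mod 8 = 7, (2/5039) = +1; sign now -1; continue with (61/5039)
flip (61/5039) -> (5039/61): both odd, 61 mod 4 = 1, 5039 mod 4 = 3, so the flip contributes +1; sign now -1
(5039/61): 5039 mod 61 = 37, so (5039/61) = (37/61)
flip (37/61) -> (61/37): both odd, 37 mod 4 = 1, 61 mod 4 = 1, so the flip contributes +1; sign now -1
(61/37): 61 mod 37 = 24, so (61/37) = (24/37)
factor out 2^3: 24 = 2^3·3; with 37 mod 8 = 5, (2/37) = -1; sign now +1; continue with (3/37)
flip (3/37) -> (37/3): both odd, 3 mod 4 = 3, 37 mod 4 = 1, so the flip contributes +1; sign now +1
(37/3): 37 mod 3 = 1, so (37/3) = (1/3)
reached (1/3) = 1, so the symbol is +1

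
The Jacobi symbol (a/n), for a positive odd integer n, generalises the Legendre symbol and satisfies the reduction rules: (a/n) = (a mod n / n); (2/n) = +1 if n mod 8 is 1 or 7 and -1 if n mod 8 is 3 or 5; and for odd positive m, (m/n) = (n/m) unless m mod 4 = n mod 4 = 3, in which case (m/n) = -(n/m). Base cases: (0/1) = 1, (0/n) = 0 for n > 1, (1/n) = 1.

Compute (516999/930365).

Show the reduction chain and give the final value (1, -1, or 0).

reciprocity: (516999/930365) = +1·(930365/516999) since 516999 mod 4 = 3, 930365 mod 4 = 1; sign now +1
(930365/516999) = (413366/516999)   [reduce mod 516999]
413366 = 2^1·206683; (2/516999) = +1 since 516999 mod 8 = 7, so (413366/516999) = (+1)^1·(206683/516999); sign now +1
reciprocity: (206683/516999) = -1·(516999/206683) since 206683 mod 4 = 3, 516999 mod 4 = 3; sign now -1
(516999/206683) = (103633/206683)   [reduce mod 206683]
reciprocity: (103633/206683) = +1·(206683/103633) since 103633 mod 4 = 1, 206683 mod 4 = 3; sign now -1
(206683/103633) = (103050/103633)   [reduce mod 103633]
103050 = 2^1·51525; (2/103633) = +1 since 103633 mod 8 = 1, so (103050/103633) = (+1)^1·(51525/103633); sign now -1
reciprocity: (51525/103633) = +1·(103633/51525) since 51525 mod 4 = 1, 103633 mod 4 = 1; sign now -1
(103633/51525) = (583/51525)   [reduce mod 51525]
reciprocity: (583/51525) = +1·(51525/583) since 583 mod 4 = 3, 51525 mod 4 = 1; sign now -1
(51525/583) = (221/583)   [reduce mod 583]
reciprocity: (221/583) = +1·(583/221) since 221 mod 4 = 1, 583 mod 4 = 3; sign now -1
(583/221) = (141/221)   [reduce mod 221]
reciprocity: (141/221) = +1·(221/141) since 141 mod 4 = 1, 221 mod 4 = 1; sign now -1
(221/141) = (80/141)   [reduce mod 141]
80 = 2^4·5; (2/141) = -1 since 141 mod 8 = 5, so (80/141) = (-1)^4·(5/141); sign now -1
reciprocity: (5/141) = +1·(141/5) since 5 mod 4 = 1, 141 mod 4 = 1; sign now -1
(141/5) = (1/5)   [reduce mod 5]
(1/5) = 1; final value = sign = -1

-1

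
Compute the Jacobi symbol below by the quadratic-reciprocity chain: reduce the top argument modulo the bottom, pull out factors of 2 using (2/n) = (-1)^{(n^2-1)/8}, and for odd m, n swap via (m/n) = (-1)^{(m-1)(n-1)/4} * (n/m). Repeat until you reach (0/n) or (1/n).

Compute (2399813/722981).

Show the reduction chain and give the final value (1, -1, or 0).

(2399813/722981) = (230870/722981)   [reduce mod 722981]
230870 = 2^1·115435; (2/722981) = -1 since 722981 mod 8 = 5, so (230870/722981) = (-1)^1·(115435/722981); sign now -1
reciprocity: (115435/722981) = +1·(722981/115435) since 115435 mod 4 = 3, 722981 mod 4 = 1; sign now -1
(722981/115435) = (30371/115435)   [reduce mod 115435]
reciprocity: (30371/115435) = -1·(115435/30371) since 30371 mod 4 = 3, 115435 mod 4 = 3; sign now +1
(115435/30371) = (24322/30371)   [reduce mod 30371]
24322 = 2^1·12161; (2/30371) = -1 since 30371 mod 8 = 3, so (24322/30371) = (-1)^1·(12161/30371); sign now -1
reciprocity: (12161/30371) = +1·(30371/12161) since 12161 mod 4 = 1, 30371 mod 4 = 3; sign now -1
(30371/12161) = (6049/12161)   [reduce mod 12161]
reciprocity: (6049/12161) = +1·(12161/6049) since 6049 mod 4 = 1, 12161 mod 4 = 1; sign now -1
(12161/6049) = (63/6049)   [reduce mod 6049]
reciprocity: (63/6049) = +1·(6049/63) since 63 mod 4 = 3, 6049 mod 4 = 1; sign now -1
(6049/63) = (1/63)   [reduce mod 63]
(1/63) = 1; final value = sign = -1

-1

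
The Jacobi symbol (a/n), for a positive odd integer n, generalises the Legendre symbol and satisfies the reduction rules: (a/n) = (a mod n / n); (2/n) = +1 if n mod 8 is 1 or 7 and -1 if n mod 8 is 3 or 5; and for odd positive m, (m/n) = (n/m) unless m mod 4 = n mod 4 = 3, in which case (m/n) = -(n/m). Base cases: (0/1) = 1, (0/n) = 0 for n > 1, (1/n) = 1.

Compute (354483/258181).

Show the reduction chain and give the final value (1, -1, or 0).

-1

(354483/258181): 354483 mod 258181 = 96302, so (354483/258181) = (96302/258181)
factor out 2^1: 96302 = 2^1·48151; with 258181 mod 8 = 5, (2/258181) = -1; sign now -1; continue with (48151/258181)
flip (48151/258181) -> (258181/48151): both odd, 48151 mod 4 = 3, 258181 mod 4 = 1, so the flip contributes +1; sign now -1
(258181/48151): 258181 mod 48151 = 17426, so (258181/48151) = (17426/48151)
factor out 2^1: 17426 = 2^1·8713; with 48151 mod 8 = 7, (2/48151) = +1; sign now -1; continue with (8713/48151)
flip (8713/48151) -> (48151/8713): both odd, 8713 mod 4 = 1, 48151 mod 4 = 3, so the flip contributes +1; sign now -1
(48151/8713): 48151 mod 8713 = 4586, so (48151/8713) = (4586/8713)
factor out 2^1: 4586 = 2^1·2293; with 8713 mod 8 = 1, (2/8713) = +1; sign now -1; continue with (2293/8713)
flip (2293/8713) -> (8713/2293): both odd, 2293 mod 4 = 1, 8713 mod 4 = 1, so the flip contributes +1; sign now -1
(8713/2293): 8713 mod 2293 = 1834, so (8713/2293) = (1834/2293)
factor out 2^1: 1834 = 2^1·917; with 2293 mod 8 = 5, (2/2293) = -1; sign now +1; continue with (917/2293)
flip (917/2293) -> (2293/917): both odd, 917 mod 4 = 1, 2293 mod 4 = 1, so the flip contributes +1; sign now +1
(2293/917): 2293 mod 917 = 459, so (2293/917) = (459/917)
flip (459/917) -> (917/459): both odd, 459 mod 4 = 3, 917 mod 4 = 1, so the flip contributes +1; sign now +1
(917/459): 917 mod 459 = 458, so (917/459) = (458/459)
factor out 2^1: 458 = 2^1·229; with 459 mod 8 = 3, (2/459) = -1; sign now -1; continue with (229/459)
flip (229/459) -> (459/229): both odd, 229 mod 4 = 1, 459 mod 4 = 3, so the flip contributes +1; sign now -1
(459/229): 459 mod 229 = 1, so (459/229) = (1/229)
reached (1/229) = 1, so the symbol is -1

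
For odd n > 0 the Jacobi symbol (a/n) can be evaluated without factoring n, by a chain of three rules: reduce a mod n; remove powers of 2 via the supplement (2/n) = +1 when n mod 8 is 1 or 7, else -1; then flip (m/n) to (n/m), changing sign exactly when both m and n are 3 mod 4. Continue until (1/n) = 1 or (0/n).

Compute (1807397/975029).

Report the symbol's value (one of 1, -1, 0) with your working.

-1

(1807397/975029) = (832368/975029)   [reduce mod 975029]
832368 = 2^4·52023; (2/975029) = -1 since 975029 mod 8 = 5, so (832368/975029) = (-1)^4·(52023/975029); sign now +1
reciprocity: (52023/975029) = +1·(975029/52023) since 52023 mod 4 = 3, 975029 mod 4 = 1; sign now +1
(975029/52023) = (38615/52023)   [reduce mod 52023]
reciprocity: (38615/52023) = -1·(52023/38615) since 38615 mod 4 = 3, 52023 mod 4 = 3; sign now -1
(52023/38615) = (13408/38615)   [reduce mod 38615]
13408 = 2^5·419; (2/38615) = +1 since 38615 mod 8 = 7, so (13408/38615) = (+1)^5·(419/38615); sign now -1
reciprocity: (419/38615) = -1·(38615/419) since 419 mod 4 = 3, 38615 mod 4 = 3; sign now +1
(38615/419) = (67/419)   [reduce mod 419]
reciprocity: (67/419) = -1·(419/67) since 67 mod 4 = 3, 419 mod 4 = 3; sign now -1
(419/67) = (17/67)   [reduce mod 67]
reciprocity: (17/67) = +1·(67/17) since 17 mod 4 = 1, 67 mod 4 = 3; sign now -1
(67/17) = (16/17)   [reduce mod 17]
16 = 2^4·1; (2/17) = +1 since 17 mod 8 = 1, so (16/17) = (+1)^4·(1/17); sign now -1
(1/17) = 1; final value = sign = -1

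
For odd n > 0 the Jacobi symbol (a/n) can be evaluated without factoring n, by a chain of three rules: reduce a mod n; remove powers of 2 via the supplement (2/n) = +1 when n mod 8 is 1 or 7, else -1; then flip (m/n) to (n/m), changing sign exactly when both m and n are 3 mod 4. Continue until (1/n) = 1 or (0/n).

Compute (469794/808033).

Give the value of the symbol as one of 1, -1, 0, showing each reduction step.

0

factor out 2^1: 469794 = 2^1·234897; with 808033 mod 8 = 1, (2/808033) = +1; sign now +1; continue with (234897/808033)
flip (234897/808033) -> (808033/234897): both odd, 234897 mod 4 = 1, 808033 mod 4 = 1, so the flip contributes +1; sign now +1
(808033/234897): 808033 mod 234897 = 103342, so (808033/234897) = (103342/234897)
factor out 2^1: 103342 = 2^1·51671; with 234897 mod 8 = 1, (2/234897) = +1; sign now +1; continue with (51671/234897)
flip (51671/234897) -> (234897/51671): both odd, 51671 mod 4 = 3, 234897 mod 4 = 1, so the flip contributes +1; sign now +1
(234897/51671): 234897 mod 51671 = 28213, so (234897/51671) = (28213/51671)
flip (28213/51671) -> (51671/28213): both odd, 28213 mod 4 = 1, 51671 mod 4 = 3, so the flip contributes +1; sign now +1
(51671/28213): 51671 mod 28213 = 23458, so (51671/28213) = (23458/28213)
factor out 2^1: 23458 = 2^1·11729; with 28213 mod 8 = 5, (2/28213) = -1; sign now -1; continue with (11729/28213)
flip (11729/28213) -> (28213/11729): both odd, 11729 mod 4 = 1, 28213 mod 4 = 1, so the flip contributes +1; sign now -1
(28213/11729): 28213 mod 11729 = 4755, so (28213/11729) = (4755/11729)
flip (4755/11729) -> (11729/4755): both odd, 4755 mod 4 = 3, 11729 mod 4 = 1, so the flip contributes +1; sign now -1
(11729/4755): 11729 mod 4755 = 2219, so (11729/4755) = (2219/4755)
flip (2219/4755) -> (4755/2219): both odd, 2219 mod 4 = 3, 4755 mod 4 = 3, so the flip contributes -1; sign now +1
(4755/2219): 4755 mod 2219 = 317, so (4755/2219) = (317/2219)
flip (317/2219) -> (2219/317): both odd, 317 mod 4 = 1, 2219 mod 4 = 3, so the flip contributes +1; sign now +1
(2219/317): 2219 mod 317 = 0, so (2219/317) = (0/317)
reached (0/317); gcd(a, n) > 1, so (0/317) = 0 and the symbol is 0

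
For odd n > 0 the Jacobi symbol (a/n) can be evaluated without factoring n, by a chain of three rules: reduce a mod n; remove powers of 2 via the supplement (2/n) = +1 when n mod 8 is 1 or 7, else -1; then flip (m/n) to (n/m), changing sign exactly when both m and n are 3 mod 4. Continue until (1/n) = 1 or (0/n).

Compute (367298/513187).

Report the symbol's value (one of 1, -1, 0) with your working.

-1

367298 = 2^1·183649; (2/513187) = -1 since 513187 mod 8 = 3, so (367298/513187) = (-1)^1·(183649/513187); sign now -1
reciprocity: (183649/513187) = +1·(513187/183649) since 183649 mod 4 = 1, 513187 mod 4 = 3; sign now -1
(513187/183649) = (145889/183649)   [reduce mod 183649]
reciprocity: (145889/183649) = +1·(183649/145889) since 145889 mod 4 = 1, 183649 mod 4 = 1; sign now -1
(183649/145889) = (37760/145889)   [reduce mod 145889]
37760 = 2^7·295; (2/145889) = +1 since 145889 mod 8 = 1, so (37760/145889) = (+1)^7·(295/145889); sign now -1
reciprocity: (295/145889) = +1·(145889/295) since 295 mod 4 = 3, 145889 mod 4 = 1; sign now -1
(145889/295) = (159/295)   [reduce mod 295]
reciprocity: (159/295) = -1·(295/159) since 159 mod 4 = 3, 295 mod 4 = 3; sign now +1
(295/159) = (136/159)   [reduce mod 159]
136 = 2^3·17; (2/159) = +1 since 159 mod 8 = 7, so (136/159) = (+1)^3·(17/159); sign now +1
reciprocity: (17/159) = +1·(159/17) since 17 mod 4 = 1, 159 mod 4 = 3; sign now +1
(159/17) = (6/17)   [reduce mod 17]
6 = 2^1·3; (2/17) = +1 since 17 mod 8 = 1, so (6/17) = (+1)^1·(3/17); sign now +1
reciprocity: (3/17) = +1·(17/3) since 3 mod 4 = 3, 17 mod 4 = 1; sign now +1
(17/3) = (2/3)   [reduce mod 3]
2 = 2^1·1; (2/3) = -1 since 3 mod 8 = 3, so (2/3) = (-1)^1·(1/3); sign now -1
(1/3) = 1; final value = sign = -1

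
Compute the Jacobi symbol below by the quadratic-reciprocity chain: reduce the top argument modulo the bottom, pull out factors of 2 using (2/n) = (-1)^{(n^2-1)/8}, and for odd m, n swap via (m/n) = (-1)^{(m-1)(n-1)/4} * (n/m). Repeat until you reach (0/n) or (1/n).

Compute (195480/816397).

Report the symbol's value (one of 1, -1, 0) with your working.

1

factor out 2^3: 195480 = 2^3·24435; with 816397 mod 8 = 5, (2/816397) = -1; sign now -1; continue with (24435/816397)
flip (24435/816397) -> (816397/24435): both odd, 24435 mod 4 = 3, 816397 mod 4 = 1, so the flip contributes +1; sign now -1
(816397/24435): 816397 mod 24435 = 10042, so (816397/24435) = (10042/24435)
factor out 2^1: 10042 = 2^1·5021; with 24435 mod 8 = 3, (2/24435) = -1; sign now +1; continue with (5021/24435)
flip (5021/24435) -> (24435/5021): both odd, 5021 mod 4 = 1, 24435 mod 4 = 3, so the flip contributes +1; sign now +1
(24435/5021): 24435 mod 5021 = 4351, so (24435/5021) = (4351/5021)
flip (4351/5021) -> (5021/4351): both odd, 4351 mod 4 = 3, 5021 mod 4 = 1, so the flip contributes +1; sign now +1
(5021/4351): 5021 mod 4351 = 670, so (5021/4351) = (670/4351)
factor out 2^1: 670 = 2^1·335; with 4351 mod 8 = 7, (2/4351) = +1; sign now +1; continue with (335/4351)
flip (335/4351) -> (4351/335): both odd, 335 mod 4 = 3, 4351 mod 4 = 3, so the flip contributes -1; sign now -1
(4351/335): 4351 mod 335 = 331, so (4351/335) = (331/335)
flip (331/335) -> (335/331): both odd, 331 mod 4 = 3, 335 mod 4 = 3, so the flip contributes -1; sign now +1
(335/331): 335 mod 331 = 4, so (335/331) = (4/331)
factor out 2^2: 4 = 2^2·1; with 331 mod 8 = 3, (2/331) = -1; sign now +1; continue with (1/331)
reached (1/331) = 1, so the symbol is +1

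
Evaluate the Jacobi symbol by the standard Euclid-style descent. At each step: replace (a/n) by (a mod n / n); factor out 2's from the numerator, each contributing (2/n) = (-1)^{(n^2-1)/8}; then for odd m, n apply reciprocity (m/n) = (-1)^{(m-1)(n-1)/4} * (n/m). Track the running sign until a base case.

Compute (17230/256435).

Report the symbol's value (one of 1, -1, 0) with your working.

0

17230 = 2^1·8615; (2/256435) = -1 since 256435 mod 8 = 3, so (17230/256435) = (-1)^1·(8615/256435); sign now -1
reciprocity: (8615/256435) = -1·(256435/8615) since 8615 mod 4 = 3, 256435 mod 4 = 3; sign now +1
(256435/8615) = (6600/8615)   [reduce mod 8615]
6600 = 2^3·825; (2/8615) = +1 since 8615 mod 8 = 7, so (6600/8615) = (+1)^3·(825/8615); sign now +1
reciprocity: (825/8615) = +1·(8615/825) since 825 mod 4 = 1, 8615 mod 4 = 3; sign now +1
(8615/825) = (365/825)   [reduce mod 825]
reciprocity: (365/825) = +1·(825/365) since 365 mod 4 = 1, 825 mod 4 = 1; sign now +1
(825/365) = (95/365)   [reduce mod 365]
reciprocity: (95/365) = +1·(365/95) since 95 mod 4 = 3, 365 mod 4 = 1; sign now +1
(365/95) = (80/95)   [reduce mod 95]
80 = 2^4·5; (2/95) = +1 since 95 mod 8 = 7, so (80/95) = (+1)^4·(5/95); sign now +1
reciprocity: (5/95) = +1·(95/5) since 5 mod 4 = 1, 95 mod 4 = 3; sign now +1
(95/5) = (0/5)   [reduce mod 5]
(0/5) = 0   [gcd(a, n) > 1]; final value = 0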